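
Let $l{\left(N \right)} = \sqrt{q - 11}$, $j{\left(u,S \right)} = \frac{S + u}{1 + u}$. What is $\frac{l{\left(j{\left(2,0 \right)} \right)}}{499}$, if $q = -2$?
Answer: $\frac{i \sqrt{13}}{499} \approx 0.0072256 i$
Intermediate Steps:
$j{\left(u,S \right)} = \frac{S + u}{1 + u}$
$l{\left(N \right)} = i \sqrt{13}$ ($l{\left(N \right)} = \sqrt{-2 - 11} = \sqrt{-13} = i \sqrt{13}$)
$\frac{l{\left(j{\left(2,0 \right)} \right)}}{499} = \frac{i \sqrt{13}}{499}$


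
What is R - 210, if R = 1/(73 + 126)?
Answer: -41789/199 ≈ -209.99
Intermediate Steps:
R = 1/199 ≈ 0.0050251
R - 210 = 1/199 - 210 = -41789/199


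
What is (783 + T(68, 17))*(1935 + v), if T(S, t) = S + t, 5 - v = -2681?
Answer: 4011028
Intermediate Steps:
v = 2686 (v = 5 - 1*(-2681) = 5 + 2681 = 2686)
(783 + T(68, 17))*(1935 + v) = (783 + (68 + 17))*(1935 + 2686) = (783 + 85)*4621 = 868*4621 = 4011028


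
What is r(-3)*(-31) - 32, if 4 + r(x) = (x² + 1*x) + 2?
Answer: -156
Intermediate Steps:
r(x) = -2 + x + x² (r(x) = -4 + ((x² + 1*x) + 2) = -4 + ((x² + x) + 2) = -4 + ((x + x²) + 2) = -4 + (2 + x + x²) = -2 + x + x²)
r(-3)*(-31) - 32 = (-2 - 3 + (-3)²)*(-31) - 32 = (-2 - 3 + 9)*(-31) - 32 = 4*(-31) - 32 = -124 - 32 = -156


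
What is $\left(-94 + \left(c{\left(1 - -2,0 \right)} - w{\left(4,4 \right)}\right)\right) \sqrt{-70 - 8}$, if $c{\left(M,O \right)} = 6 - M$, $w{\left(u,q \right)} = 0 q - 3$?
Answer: $- 88 i \sqrt{78} \approx - 777.2 i$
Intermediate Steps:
$w{\left(u,q \right)} = -3$ ($w{\left(u,q \right)} = 0 - 3 = -3$)
$\left(-94 + \left(c{\left(1 - -2,0 \right)} - w{\left(4,4 \right)}\right)\right) \sqrt{-70 - 8} = \left(-94 + \left(\left(6 - \left(1 - -2\right)\right) - -3\right)\right) \sqrt{-70 - 8} = \left(-94 + \left(\left(6 - \left(1 + 2\right)\right) + 3\right)\right) \sqrt{-78} = \left(-94 + \left(\left(6 - 3\right) + 3\right)\right) i \sqrt{78} = \left(-94 + \left(3 + 3\right)\right) i \sqrt{78} = \left(-94 + 6\right) i \sqrt{78} = - 88 i \sqrt{78}$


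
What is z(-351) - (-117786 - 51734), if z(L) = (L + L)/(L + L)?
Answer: 169521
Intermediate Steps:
z(L) = 1 (z(L) = (2*L)/((2*L)) = (2*L)*(1/(2*L)) = 1)
z(-351) - (-117786 - 51734) = 1 - (-117786 - 51734) = 1 - 1*(-169520) = 1 + 169520 = 169521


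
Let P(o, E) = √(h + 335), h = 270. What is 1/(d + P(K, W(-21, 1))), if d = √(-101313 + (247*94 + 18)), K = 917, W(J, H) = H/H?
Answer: 1/(11*√5 + I*√78077) ≈ 0.00031261 - 0.0035513*I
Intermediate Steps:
W(J, H) = 1
P(o, E) = 11*√5 (P(o, E) = √(270 + 335) = √605 = 11*√5)
d = I*√78077 (d = √(-101313 + (23218 + 18)) = √(-101313 + 23236) = √(-78077) = I*√78077 ≈ 279.42*I)
1/(d + P(K, W(-21, 1))) = 1/(I*√78077 + 11*√5) = 1/(11*√5 + I*√78077)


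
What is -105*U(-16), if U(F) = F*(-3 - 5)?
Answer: -13440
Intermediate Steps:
U(F) = -8*F (U(F) = F*(-8) = -8*F)
-105*U(-16) = -(-840)*(-16) = -105*128 = -13440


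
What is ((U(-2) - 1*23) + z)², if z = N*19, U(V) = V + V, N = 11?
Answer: 33124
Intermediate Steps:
U(V) = 2*V
z = 209 (z = 11*19 = 209)
((U(-2) - 1*23) + z)² = ((2*(-2) - 1*23) + 209)² = ((-4 - 23) + 209)² = (-27 + 209)² = 182² = 33124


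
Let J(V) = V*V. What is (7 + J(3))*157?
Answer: 2512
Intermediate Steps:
J(V) = V²
(7 + J(3))*157 = (7 + 3²)*157 = (7 + 9)*157 = 16*157 = 2512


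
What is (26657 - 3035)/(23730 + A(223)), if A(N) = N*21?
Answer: 7874/9471 ≈ 0.83138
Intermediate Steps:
A(N) = 21*N
(26657 - 3035)/(23730 + A(223)) = (26657 - 3035)/(23730 + 21*223) = 23622/(23730 + 4683) = 23622/28413 = 23622*(1/28413) = 7874/9471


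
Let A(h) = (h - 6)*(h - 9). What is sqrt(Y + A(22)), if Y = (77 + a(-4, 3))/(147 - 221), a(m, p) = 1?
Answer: sqrt(283309)/37 ≈ 14.386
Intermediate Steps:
A(h) = (-9 + h)*(-6 + h) (A(h) = (-6 + h)*(-9 + h) = (-9 + h)*(-6 + h))
Y = -39/37 (Y = (77 + 1)/(147 - 221) = 78/(-74) = 78*(-1/74) = -39/37 ≈ -1.0541)
sqrt(Y + A(22)) = sqrt(-39/37 + (54 + 22**2 - 15*22)) = sqrt(-39/37 + (54 + 484 - 330)) = sqrt(-39/37 + 208) = sqrt(7657/37) = sqrt(283309)/37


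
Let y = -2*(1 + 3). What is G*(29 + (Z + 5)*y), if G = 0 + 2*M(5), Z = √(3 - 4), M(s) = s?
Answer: -110 - 80*I ≈ -110.0 - 80.0*I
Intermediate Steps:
Z = I (Z = √(-1) = I ≈ 1.0*I)
y = -8 (y = -2*4 = -8)
G = 10 (G = 0 + 2*5 = 0 + 10 = 10)
G*(29 + (Z + 5)*y) = 10*(29 + (I + 5)*(-8)) = 10*(29 + (5 + I)*(-8)) = 10*(29 + (-40 - 8*I)) = 10*(-11 - 8*I) = -110 - 80*I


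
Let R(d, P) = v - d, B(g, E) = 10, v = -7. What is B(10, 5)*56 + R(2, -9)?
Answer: 551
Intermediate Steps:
R(d, P) = -7 - d
B(10, 5)*56 + R(2, -9) = 10*56 + (-7 - 1*2) = 560 + (-7 - 2) = 560 - 9 = 551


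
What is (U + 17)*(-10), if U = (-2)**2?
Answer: -210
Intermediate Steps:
U = 4
(U + 17)*(-10) = (4 + 17)*(-10) = 21*(-10) = -210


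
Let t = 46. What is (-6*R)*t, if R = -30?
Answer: 8280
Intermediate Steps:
(-6*R)*t = -6*(-30)*46 = 180*46 = 8280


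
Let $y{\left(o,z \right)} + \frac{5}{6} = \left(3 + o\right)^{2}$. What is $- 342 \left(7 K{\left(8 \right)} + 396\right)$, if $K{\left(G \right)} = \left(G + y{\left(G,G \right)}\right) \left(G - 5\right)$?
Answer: $-1055925$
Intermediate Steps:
$y{\left(o,z \right)} = - \frac{5}{6} + \left(3 + o\right)^{2}$
$K{\left(G \right)} = \left(-5 + G\right) \left(- \frac{5}{6} + G + \left(3 + G\right)^{2}\right)$ ($K{\left(G \right)} = \left(G + \left(- \frac{5}{6} + \left(3 + G\right)^{2}\right)\right) \left(G - 5\right) = \left(- \frac{5}{6} + G + \left(3 + G\right)^{2}\right) \left(-5 + G\right) = \left(-5 + G\right) \left(- \frac{5}{6} + G + \left(3 + G\right)^{2}\right)$)
$- 342 \left(7 K{\left(8 \right)} + 396\right) = - 342 \left(7 \left(- \frac{245}{6} + 8^{3} + 2 \cdot 8^{2} - \frac{644}{3}\right) + 396\right) = - 342 \left(7 \left(- \frac{245}{6} + 512 + 2 \cdot 64 - \frac{644}{3}\right) + 396\right) = - 342 \left(7 \left(- \frac{245}{6} + 512 + 128 - \frac{644}{3}\right) + 396\right) = - 342 \left(7 \cdot \frac{769}{2} + 396\right) = - 342 \left(\frac{5383}{2} + 396\right) = \left(-342\right) \frac{6175}{2} = -1055925$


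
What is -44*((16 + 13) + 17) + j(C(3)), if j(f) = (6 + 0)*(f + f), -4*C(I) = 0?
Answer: -2024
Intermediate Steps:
C(I) = 0 (C(I) = -1/4*0 = 0)
j(f) = 12*f (j(f) = 6*(2*f) = 12*f)
-44*((16 + 13) + 17) + j(C(3)) = -44*((16 + 13) + 17) + 12*0 = -44*(29 + 17) + 0 = -44*46 + 0 = -2024 + 0 = -2024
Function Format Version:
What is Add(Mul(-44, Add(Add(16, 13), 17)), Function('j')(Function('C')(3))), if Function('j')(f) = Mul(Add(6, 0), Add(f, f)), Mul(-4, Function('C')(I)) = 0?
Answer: -2024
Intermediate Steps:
Function('C')(I) = 0 (Function('C')(I) = Mul(Rational(-1, 4), 0) = 0)
Function('j')(f) = Mul(12, f) (Function('j')(f) = Mul(6, Mul(2, f)) = Mul(12, f))
Add(Mul(-44, Add(Add(16, 13), 17)), Function('j')(Function('C')(3))) = Add(Mul(-44, Add(Add(16, 13), 17)), Mul(12, 0)) = Add(Mul(-44, Add(29, 17)), 0) = Add(Mul(-44, 46), 0) = Add(-2024, 0) = -2024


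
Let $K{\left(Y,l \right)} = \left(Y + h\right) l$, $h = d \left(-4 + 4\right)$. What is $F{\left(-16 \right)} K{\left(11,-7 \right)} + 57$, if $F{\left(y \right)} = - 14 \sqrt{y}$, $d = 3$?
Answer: $57 + 4312 i \approx 57.0 + 4312.0 i$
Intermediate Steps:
$h = 0$ ($h = 3 \left(-4 + 4\right) = 3 \cdot 0 = 0$)
$K{\left(Y,l \right)} = Y l$ ($K{\left(Y,l \right)} = \left(Y + 0\right) l = Y l$)
$F{\left(-16 \right)} K{\left(11,-7 \right)} + 57 = - 14 \sqrt{-16} \cdot 11 \left(-7\right) + 57 = - 14 \cdot 4 i \left(-77\right) + 57 = - 56 i \left(-77\right) + 57 = 4312 i + 57 = 57 + 4312 i$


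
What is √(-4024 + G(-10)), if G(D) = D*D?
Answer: 6*I*√109 ≈ 62.642*I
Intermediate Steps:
G(D) = D²
√(-4024 + G(-10)) = √(-4024 + (-10)²) = √(-4024 + 100) = √(-3924) = 6*I*√109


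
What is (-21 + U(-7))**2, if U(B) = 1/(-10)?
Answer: 44521/100 ≈ 445.21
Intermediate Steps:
U(B) = -1/10
(-21 + U(-7))**2 = (-21 - 1/10)**2 = (-211/10)**2 = 44521/100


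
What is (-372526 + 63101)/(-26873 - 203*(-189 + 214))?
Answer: 309425/31948 ≈ 9.6853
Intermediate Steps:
(-372526 + 63101)/(-26873 - 203*(-189 + 214)) = -309425/(-26873 - 203*25) = -309425/(-26873 - 5075) = -309425/(-31948) = -309425*(-1/31948) = 309425/31948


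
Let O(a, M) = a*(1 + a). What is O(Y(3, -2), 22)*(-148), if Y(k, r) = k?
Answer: -1776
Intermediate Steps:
O(Y(3, -2), 22)*(-148) = (3*(1 + 3))*(-148) = (3*4)*(-148) = 12*(-148) = -1776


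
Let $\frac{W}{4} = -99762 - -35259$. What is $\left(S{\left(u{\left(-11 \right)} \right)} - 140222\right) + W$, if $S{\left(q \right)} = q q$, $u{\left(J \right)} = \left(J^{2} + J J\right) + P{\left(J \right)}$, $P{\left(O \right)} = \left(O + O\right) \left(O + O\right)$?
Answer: $128842$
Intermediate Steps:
$P{\left(O \right)} = 4 O^{2}$ ($P{\left(O \right)} = 2 O 2 O = 4 O^{2}$)
$W = -258012$ ($W = 4 \left(-99762 - -35259\right) = 4 \left(-99762 + 35259\right) = 4 \left(-64503\right) = -258012$)
$u{\left(J \right)} = 6 J^{2}$ ($u{\left(J \right)} = \left(J^{2} + J J\right) + 4 J^{2} = \left(J^{2} + J^{2}\right) + 4 J^{2} = 2 J^{2} + 4 J^{2} = 6 J^{2}$)
$S{\left(q \right)} = q^{2}$
$\left(S{\left(u{\left(-11 \right)} \right)} - 140222\right) + W = \left(\left(6 \left(-11\right)^{2}\right)^{2} - 140222\right) - 258012 = \left(\left(6 \cdot 121\right)^{2} - 140222\right) - 258012 = \left(726^{2} - 140222\right) - 258012 = \left(527076 - 140222\right) - 258012 = 386854 - 258012 = 128842$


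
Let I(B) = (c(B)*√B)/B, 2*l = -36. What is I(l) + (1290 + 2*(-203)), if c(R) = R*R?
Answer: 884 - 54*I*√2 ≈ 884.0 - 76.368*I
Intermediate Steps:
c(R) = R²
l = -18 (l = (½)*(-36) = -18)
I(B) = B^(3/2) (I(B) = (B²*√B)/B = B^(5/2)/B = B^(3/2))
I(l) + (1290 + 2*(-203)) = (-18)^(3/2) + (1290 + 2*(-203)) = -54*I*√2 + (1290 - 406) = -54*I*√2 + 884 = 884 - 54*I*√2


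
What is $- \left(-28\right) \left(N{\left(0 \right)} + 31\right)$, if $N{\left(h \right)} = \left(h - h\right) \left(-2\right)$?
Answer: $868$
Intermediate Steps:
$N{\left(h \right)} = 0$ ($N{\left(h \right)} = 0 \left(-2\right) = 0$)
$- \left(-28\right) \left(N{\left(0 \right)} + 31\right) = - \left(-28\right) \left(0 + 31\right) = - \left(-28\right) 31 = \left(-1\right) \left(-868\right) = 868$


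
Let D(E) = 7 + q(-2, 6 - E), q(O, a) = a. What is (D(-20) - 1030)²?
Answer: 994009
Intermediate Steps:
D(E) = 13 - E (D(E) = 7 + (6 - E) = 13 - E)
(D(-20) - 1030)² = ((13 - 1*(-20)) - 1030)² = ((13 + 20) - 1030)² = (33 - 1030)² = (-997)² = 994009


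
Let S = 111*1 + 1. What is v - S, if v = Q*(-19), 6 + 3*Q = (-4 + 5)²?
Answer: -241/3 ≈ -80.333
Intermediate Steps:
Q = -5/3 (Q = -2 + (-4 + 5)²/3 = -2 + (⅓)*1² = -2 + (⅓)*1 = -2 + ⅓ = -5/3 ≈ -1.6667)
v = 95/3 (v = -5/3*(-19) = 95/3 ≈ 31.667)
S = 112 (S = 111 + 1 = 112)
v - S = 95/3 - 1*112 = 95/3 - 112 = -241/3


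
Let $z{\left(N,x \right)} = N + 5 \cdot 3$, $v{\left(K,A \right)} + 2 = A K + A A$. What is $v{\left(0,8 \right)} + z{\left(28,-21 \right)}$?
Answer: $105$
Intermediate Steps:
$v{\left(K,A \right)} = -2 + A^{2} + A K$ ($v{\left(K,A \right)} = -2 + \left(A K + A A\right) = -2 + \left(A K + A^{2}\right) = -2 + \left(A^{2} + A K\right) = -2 + A^{2} + A K$)
$z{\left(N,x \right)} = 15 + N$ ($z{\left(N,x \right)} = N + 15 = 15 + N$)
$v{\left(0,8 \right)} + z{\left(28,-21 \right)} = \left(-2 + 8^{2} + 8 \cdot 0\right) + \left(15 + 28\right) = \left(-2 + 64 + 0\right) + 43 = 62 + 43 = 105$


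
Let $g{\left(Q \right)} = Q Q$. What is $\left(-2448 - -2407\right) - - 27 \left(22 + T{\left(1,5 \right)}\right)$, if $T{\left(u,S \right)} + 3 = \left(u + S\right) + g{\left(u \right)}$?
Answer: $661$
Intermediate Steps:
$g{\left(Q \right)} = Q^{2}$
$T{\left(u,S \right)} = -3 + S + u + u^{2}$ ($T{\left(u,S \right)} = -3 + \left(\left(u + S\right) + u^{2}\right) = -3 + \left(\left(S + u\right) + u^{2}\right) = -3 + \left(S + u + u^{2}\right) = -3 + S + u + u^{2}$)
$\left(-2448 - -2407\right) - - 27 \left(22 + T{\left(1,5 \right)}\right) = \left(-2448 - -2407\right) - - 27 \left(22 + \left(-3 + 5 + 1 + 1^{2}\right)\right) = \left(-2448 + 2407\right) - - 27 \left(22 + \left(-3 + 5 + 1 + 1\right)\right) = -41 - - 27 \left(22 + 4\right) = -41 - \left(-27\right) 26 = -41 - -702 = -41 + 702 = 661$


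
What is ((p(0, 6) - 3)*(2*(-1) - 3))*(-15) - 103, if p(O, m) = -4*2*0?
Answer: -328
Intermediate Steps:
p(O, m) = 0 (p(O, m) = -8*0 = 0)
((p(0, 6) - 3)*(2*(-1) - 3))*(-15) - 103 = ((0 - 3)*(2*(-1) - 3))*(-15) - 103 = -3*(-2 - 3)*(-15) - 103 = -3*(-5)*(-15) - 103 = 15*(-15) - 103 = -225 - 103 = -328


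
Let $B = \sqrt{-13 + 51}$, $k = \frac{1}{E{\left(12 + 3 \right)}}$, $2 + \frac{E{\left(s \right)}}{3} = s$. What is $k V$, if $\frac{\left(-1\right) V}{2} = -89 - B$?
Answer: $\frac{178}{39} + \frac{2 \sqrt{38}}{39} \approx 4.8802$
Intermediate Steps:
$E{\left(s \right)} = -6 + 3 s$
$k = \frac{1}{39}$ ($k = \frac{1}{-6 + 3 \left(12 + 3\right)} = \frac{1}{-6 + 3 \cdot 15} = \frac{1}{-6 + 45} = \frac{1}{39} \approx 0.025641$)
$B = \sqrt{38} \approx 6.1644$
$V = 178 + 2 \sqrt{38}$ ($V = - 2 \left(-89 - \sqrt{38}\right) = 178 + 2 \sqrt{38} \approx 190.33$)
$k V = \frac{178 + 2 \sqrt{38}}{39} = \frac{178}{39} + \frac{2 \sqrt{38}}{39}$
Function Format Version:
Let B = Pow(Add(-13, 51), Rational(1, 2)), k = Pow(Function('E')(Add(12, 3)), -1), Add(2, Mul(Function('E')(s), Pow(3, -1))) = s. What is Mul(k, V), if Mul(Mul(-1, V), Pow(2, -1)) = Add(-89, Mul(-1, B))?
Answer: Add(Rational(178, 39), Mul(Rational(2, 39), Pow(38, Rational(1, 2)))) ≈ 4.8802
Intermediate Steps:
Function('E')(s) = Add(-6, Mul(3, s))
k = Rational(1, 39) (k = Pow(Add(-6, Mul(3, Add(12, 3))), -1) = Pow(Add(-6, Mul(3, 15)), -1) = Pow(Add(-6, 45), -1) = Pow(39, -1) = Rational(1, 39) ≈ 0.025641)
B = Pow(38, Rational(1, 2)) ≈ 6.1644
V = Add(178, Mul(2, Pow(38, Rational(1, 2)))) (V = Mul(-2, Add(-89, Mul(-1, Pow(38, Rational(1, 2))))) = Add(178, Mul(2, Pow(38, Rational(1, 2)))) ≈ 190.33)
Mul(k, V) = Mul(Rational(1, 39), Add(178, Mul(2, Pow(38, Rational(1, 2))))) = Add(Rational(178, 39), Mul(Rational(2, 39), Pow(38, Rational(1, 2))))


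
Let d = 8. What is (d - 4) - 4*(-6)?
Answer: 28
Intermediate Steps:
(d - 4) - 4*(-6) = (8 - 4) - 4*(-6) = 4 + 24 = 28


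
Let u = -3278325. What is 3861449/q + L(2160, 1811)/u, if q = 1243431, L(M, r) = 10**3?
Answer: 168771218159/54351612441 ≈ 3.1052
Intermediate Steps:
L(M, r) = 1000
3861449/q + L(2160, 1811)/u = 3861449/1243431 + 1000/(-3278325) = 3861449*(1/1243431) + 1000*(-1/3278325) = 3861449/1243431 - 40/131133 = 168771218159/54351612441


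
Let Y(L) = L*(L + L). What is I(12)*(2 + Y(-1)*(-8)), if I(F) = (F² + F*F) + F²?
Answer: -6048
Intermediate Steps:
I(F) = 3*F² (I(F) = (F² + F²) + F² = 2*F² + F² = 3*F²)
Y(L) = 2*L² (Y(L) = L*(2*L) = 2*L²)
I(12)*(2 + Y(-1)*(-8)) = (3*12²)*(2 + (2*(-1)²)*(-8)) = (3*144)*(2 + (2*1)*(-8)) = 432*(2 + 2*(-8)) = 432*(2 - 16) = 432*(-14) = -6048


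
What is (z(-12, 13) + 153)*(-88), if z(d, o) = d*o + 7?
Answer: -352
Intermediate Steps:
z(d, o) = 7 + d*o
(z(-12, 13) + 153)*(-88) = ((7 - 12*13) + 153)*(-88) = ((7 - 156) + 153)*(-88) = (-149 + 153)*(-88) = 4*(-88) = -352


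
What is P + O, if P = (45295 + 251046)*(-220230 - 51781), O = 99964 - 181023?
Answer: -80608092810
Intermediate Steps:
O = -81059
P = -80608011751 (P = 296341*(-272011) = -80608011751)
P + O = -80608011751 - 81059 = -80608092810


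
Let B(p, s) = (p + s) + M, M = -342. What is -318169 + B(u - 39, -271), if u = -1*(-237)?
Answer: -318584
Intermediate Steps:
u = 237
B(p, s) = -342 + p + s (B(p, s) = (p + s) - 342 = -342 + p + s)
-318169 + B(u - 39, -271) = -318169 + (-342 + (237 - 39) - 271) = -318169 + (-342 + 198 - 271) = -318169 - 415 = -318584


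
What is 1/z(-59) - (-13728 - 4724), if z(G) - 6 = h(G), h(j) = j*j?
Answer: 64342125/3487 ≈ 18452.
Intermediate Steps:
h(j) = j²
z(G) = 6 + G²
1/z(-59) - (-13728 - 4724) = 1/(6 + (-59)²) - (-13728 - 4724) = 1/(6 + 3481) - 1*(-18452) = 1/3487 + 18452 = 64342125/3487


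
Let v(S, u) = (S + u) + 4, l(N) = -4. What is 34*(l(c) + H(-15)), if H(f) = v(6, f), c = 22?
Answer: -306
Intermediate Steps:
v(S, u) = 4 + S + u
H(f) = 10 + f (H(f) = 4 + 6 + f = 10 + f)
34*(l(c) + H(-15)) = 34*(-4 + (10 - 15)) = 34*(-4 - 5) = 34*(-9) = -306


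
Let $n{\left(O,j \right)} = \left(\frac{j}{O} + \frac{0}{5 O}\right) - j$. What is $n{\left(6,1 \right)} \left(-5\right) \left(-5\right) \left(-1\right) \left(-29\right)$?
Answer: $- \frac{3625}{6} \approx -604.17$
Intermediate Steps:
$n{\left(O,j \right)} = - j + \frac{j}{O}$ ($n{\left(O,j \right)} = \left(\frac{j}{O} + 0 \frac{1}{5 O}\right) - j = \left(\frac{j}{O} + 0\right) - j = \frac{j}{O} - j = - j + \frac{j}{O}$)
$n{\left(6,1 \right)} \left(-5\right) \left(-5\right) \left(-1\right) \left(-29\right) = \left(\left(-1\right) 1 + 1 \cdot \frac{1}{6}\right) \left(-5\right) \left(-5\right) \left(-1\right) \left(-29\right) = \left(-1 + 1 \cdot \frac{1}{6}\right) 25 \left(-1\right) \left(-29\right) = \left(-1 + \frac{1}{6}\right) \left(-25\right) \left(-29\right) = \left(- \frac{5}{6}\right) \left(-25\right) \left(-29\right) = \frac{125}{6} \left(-29\right) = - \frac{3625}{6}$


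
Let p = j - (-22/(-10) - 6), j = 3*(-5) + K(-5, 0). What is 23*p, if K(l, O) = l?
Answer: -1863/5 ≈ -372.60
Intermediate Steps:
j = -20 (j = 3*(-5) - 5 = -15 - 5 = -20)
p = -81/5 (p = -20 - (-22/(-10) - 6) = -20 - (-22*(-1/10) - 6) = -20 - (11/5 - 6) = -20 - 1*(-19/5) = -20 + 19/5 = -81/5 ≈ -16.200)
23*p = 23*(-81/5) = -1863/5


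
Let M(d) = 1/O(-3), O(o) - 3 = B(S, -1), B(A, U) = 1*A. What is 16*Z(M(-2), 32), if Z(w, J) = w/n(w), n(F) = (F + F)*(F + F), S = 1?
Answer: 16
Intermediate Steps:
n(F) = 4*F² (n(F) = (2*F)*(2*F) = 4*F²)
B(A, U) = A
O(o) = 4 (O(o) = 3 + 1 = 4)
M(d) = ¼ (M(d) = 1/4 = ¼)
Z(w, J) = 1/(4*w) (Z(w, J) = w/((4*w²)) = w*(1/(4*w²)) = 1/(4*w))
16*Z(M(-2), 32) = 16*(1/(4*(¼))) = 16*((¼)*4) = 16*1 = 16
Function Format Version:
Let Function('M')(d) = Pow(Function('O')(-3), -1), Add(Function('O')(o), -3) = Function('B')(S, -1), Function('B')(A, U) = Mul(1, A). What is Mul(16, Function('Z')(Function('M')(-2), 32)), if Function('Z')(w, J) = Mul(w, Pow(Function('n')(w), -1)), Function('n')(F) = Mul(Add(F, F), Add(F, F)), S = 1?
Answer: 16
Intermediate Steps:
Function('n')(F) = Mul(4, Pow(F, 2)) (Function('n')(F) = Mul(Mul(2, F), Mul(2, F)) = Mul(4, Pow(F, 2)))
Function('B')(A, U) = A
Function('O')(o) = 4 (Function('O')(o) = Add(3, 1) = 4)
Function('M')(d) = Rational(1, 4) (Function('M')(d) = Pow(4, -1) = Rational(1, 4))
Function('Z')(w, J) = Mul(Rational(1, 4), Pow(w, -1)) (Function('Z')(w, J) = Mul(w, Pow(Mul(4, Pow(w, 2)), -1)) = Mul(w, Mul(Rational(1, 4), Pow(w, -2))) = Mul(Rational(1, 4), Pow(w, -1)))
Mul(16, Function('Z')(Function('M')(-2), 32)) = Mul(16, Mul(Rational(1, 4), Pow(Rational(1, 4), -1))) = Mul(16, Mul(Rational(1, 4), 4)) = Mul(16, 1) = 16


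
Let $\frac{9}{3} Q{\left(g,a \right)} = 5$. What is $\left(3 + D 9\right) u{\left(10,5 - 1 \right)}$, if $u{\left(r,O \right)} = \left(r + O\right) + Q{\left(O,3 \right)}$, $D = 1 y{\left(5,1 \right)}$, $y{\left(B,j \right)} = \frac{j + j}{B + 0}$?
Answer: $\frac{517}{5} \approx 103.4$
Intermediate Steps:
$y{\left(B,j \right)} = \frac{2 j}{B}$
$Q{\left(g,a \right)} = \frac{5}{3}$ ($Q{\left(g,a \right)} = \frac{1}{3} \cdot 5 = \frac{5}{3}$)
$D = \frac{2}{5}$ ($D = 1 \cdot 2 \cdot 1 \cdot \frac{1}{5} = 1 \cdot \frac{2}{5} = \frac{2}{5} \approx 0.4$)
$u{\left(r,O \right)} = \frac{5}{3} + O + r$ ($u{\left(r,O \right)} = \left(r + O\right) + \frac{5}{3} = \left(O + r\right) + \frac{5}{3} = \frac{5}{3} + O + r$)
$\left(3 + D 9\right) u{\left(10,5 - 1 \right)} = \left(3 + \frac{2}{5} \cdot 9\right) \left(\frac{5}{3} + \left(5 - 1\right) + 10\right) = \left(3 + \frac{18}{5}\right) \left(\frac{5}{3} + \left(5 - 1\right) + 10\right) = \frac{33 \left(\frac{5}{3} + 4 + 10\right)}{5} = \frac{33}{5} \cdot \frac{47}{3} = \frac{517}{5}$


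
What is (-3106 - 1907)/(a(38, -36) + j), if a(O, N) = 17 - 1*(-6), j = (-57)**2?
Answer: -5013/3272 ≈ -1.5321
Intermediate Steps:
j = 3249
a(O, N) = 23 (a(O, N) = 17 + 6 = 23)
(-3106 - 1907)/(a(38, -36) + j) = (-3106 - 1907)/(23 + 3249) = -5013/3272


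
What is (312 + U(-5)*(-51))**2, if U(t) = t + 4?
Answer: 131769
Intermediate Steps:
U(t) = 4 + t
(312 + U(-5)*(-51))**2 = (312 + (4 - 5)*(-51))**2 = (312 - 1*(-51))**2 = (312 + 51)**2 = 363**2 = 131769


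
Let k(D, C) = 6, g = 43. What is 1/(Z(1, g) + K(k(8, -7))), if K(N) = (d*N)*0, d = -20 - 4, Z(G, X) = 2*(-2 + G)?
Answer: -1/2 ≈ -0.50000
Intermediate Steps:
Z(G, X) = -4 + 2*G
d = -24 (d = -5*4 - 4 = -20 - 4 = -24)
K(N) = 0 (K(N) = -24*N*0 = 0)
1/(Z(1, g) + K(k(8, -7))) = 1/((-4 + 2*1) + 0) = 1/((-4 + 2) + 0) = 1/(-2 + 0) = 1/(-2) = -1/2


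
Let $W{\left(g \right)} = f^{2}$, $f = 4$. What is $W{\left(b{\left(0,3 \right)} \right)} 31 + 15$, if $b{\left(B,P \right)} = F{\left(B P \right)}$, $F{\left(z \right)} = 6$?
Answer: $511$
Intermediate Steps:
$b{\left(B,P \right)} = 6$
$W{\left(g \right)} = 16$ ($W{\left(g \right)} = 4^{2} = 16$)
$W{\left(b{\left(0,3 \right)} \right)} 31 + 15 = 16 \cdot 31 + 15 = 496 + 15 = 511$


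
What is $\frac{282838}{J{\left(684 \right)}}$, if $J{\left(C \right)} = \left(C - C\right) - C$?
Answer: $- \frac{141419}{342} \approx -413.51$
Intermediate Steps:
$J{\left(C \right)} = - C$ ($J{\left(C \right)} = 0 - C = - C$)
$\frac{282838}{J{\left(684 \right)}} = \frac{282838}{\left(-1\right) 684} = \frac{282838}{-684} = 282838 \left(- \frac{1}{684}\right) = - \frac{141419}{342}$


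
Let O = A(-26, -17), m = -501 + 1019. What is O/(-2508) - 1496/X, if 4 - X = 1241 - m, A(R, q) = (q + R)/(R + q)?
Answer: 3751249/1803252 ≈ 2.0803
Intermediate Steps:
m = 518
A(R, q) = 1 (A(R, q) = (R + q)/(R + q) = 1)
O = 1
X = -719 (X = 4 - (1241 - 1*518) = 4 - (1241 - 518) = 4 - 1*723 = 4 - 723 = -719)
O/(-2508) - 1496/X = 1/(-2508) - 1496/(-719) = 1*(-1/2508) - 1496*(-1/719) = -1/2508 + 1496/719 = 3751249/1803252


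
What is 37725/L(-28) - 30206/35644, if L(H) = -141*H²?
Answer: -55759071/46907504 ≈ -1.1887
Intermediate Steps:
37725/L(-28) - 30206/35644 = 37725/((-141*(-28)²)) - 30206/35644 = 37725/((-141*784)) - 30206*1/35644 = 37725/(-110544) - 15103/17822 = 37725*(-1/110544) - 15103/17822 = -12575/36848 - 15103/17822 = -55759071/46907504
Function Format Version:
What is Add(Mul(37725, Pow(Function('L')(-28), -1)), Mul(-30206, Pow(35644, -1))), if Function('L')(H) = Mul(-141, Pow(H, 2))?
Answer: Rational(-55759071, 46907504) ≈ -1.1887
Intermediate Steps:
Add(Mul(37725, Pow(Function('L')(-28), -1)), Mul(-30206, Pow(35644, -1))) = Add(Mul(37725, Pow(Mul(-141, Pow(-28, 2)), -1)), Mul(-30206, Pow(35644, -1))) = Add(Mul(37725, Pow(Mul(-141, 784), -1)), Mul(-30206, Rational(1, 35644))) = Add(Mul(37725, Pow(-110544, -1)), Rational(-15103, 17822)) = Add(Mul(37725, Rational(-1, 110544)), Rational(-15103, 17822)) = Add(Rational(-12575, 36848), Rational(-15103, 17822)) = Rational(-55759071, 46907504)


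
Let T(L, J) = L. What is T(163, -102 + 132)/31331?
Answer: 163/31331 ≈ 0.0052025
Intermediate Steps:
T(163, -102 + 132)/31331 = 163/31331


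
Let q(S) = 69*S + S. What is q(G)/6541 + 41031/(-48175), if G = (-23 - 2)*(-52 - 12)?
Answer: 109089707/6704525 ≈ 16.271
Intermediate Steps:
G = 1600 (G = -25*(-64) = 1600)
q(S) = 70*S
q(G)/6541 + 41031/(-48175) = (70*1600)/6541 + 41031/(-48175) = 112000*(1/6541) + 41031*(-1/48175) = 112000/6541 - 873/1025 = 109089707/6704525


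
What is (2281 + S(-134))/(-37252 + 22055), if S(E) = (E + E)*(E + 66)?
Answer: -20505/15197 ≈ -1.3493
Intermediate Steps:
S(E) = 2*E*(66 + E) (S(E) = (2*E)*(66 + E) = 2*E*(66 + E))
(2281 + S(-134))/(-37252 + 22055) = (2281 + 2*(-134)*(66 - 134))/(-37252 + 22055) = (2281 + 2*(-134)*(-68))/(-15197) = (2281 + 18224)*(-1/15197) = 20505*(-1/15197) = -20505/15197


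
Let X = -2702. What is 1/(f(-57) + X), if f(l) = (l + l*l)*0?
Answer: -1/2702 ≈ -0.00037010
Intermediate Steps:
f(l) = 0 (f(l) = (l + l²)*0 = 0)
1/(f(-57) + X) = 1/(0 - 2702) = 1/(-2702) = -1/2702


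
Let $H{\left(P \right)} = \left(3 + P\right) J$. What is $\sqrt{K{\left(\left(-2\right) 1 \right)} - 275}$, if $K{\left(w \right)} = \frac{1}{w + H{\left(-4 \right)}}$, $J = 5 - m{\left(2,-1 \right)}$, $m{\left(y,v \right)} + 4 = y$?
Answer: $\frac{2 i \sqrt{619}}{3} \approx 16.586 i$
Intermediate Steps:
$m{\left(y,v \right)} = -4 + y$
$J = 7$ ($J = 5 - \left(-4 + 2\right) = 5 - -2 = 5 + 2 = 7$)
$H{\left(P \right)} = 21 + 7 P$ ($H{\left(P \right)} = \left(3 + P\right) 7 = 21 + 7 P$)
$K{\left(w \right)} = \frac{1}{-7 + w}$ ($K{\left(w \right)} = \frac{1}{w + \left(21 + 7 \left(-4\right)\right)} = \frac{1}{w + \left(21 - 28\right)} = \frac{1}{w - 7} = \frac{1}{-7 + w}$)
$\sqrt{K{\left(\left(-2\right) 1 \right)} - 275} = \sqrt{\frac{1}{-7 - 2} - 275} = \sqrt{\frac{1}{-9} - 275} = \sqrt{- \frac{1}{9} - 275} = \sqrt{- \frac{2476}{9}} = \frac{2 i \sqrt{619}}{3}$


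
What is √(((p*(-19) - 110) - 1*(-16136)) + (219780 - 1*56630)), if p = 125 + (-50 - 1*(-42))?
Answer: √176953 ≈ 420.66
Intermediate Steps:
p = 117 (p = 125 + (-50 + 42) = 125 - 8 = 117)
√(((p*(-19) - 110) - 1*(-16136)) + (219780 - 1*56630)) = √(((117*(-19) - 110) - 1*(-16136)) + (219780 - 1*56630)) = √(((-2223 - 110) + 16136) + (219780 - 56630)) = √((-2333 + 16136) + 163150) = √(13803 + 163150) = √176953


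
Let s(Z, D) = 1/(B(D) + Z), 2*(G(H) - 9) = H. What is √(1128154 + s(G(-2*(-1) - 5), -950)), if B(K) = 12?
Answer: 2*√428980578/39 ≈ 1062.1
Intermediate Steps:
G(H) = 9 + H/2
s(Z, D) = 1/(12 + Z)
√(1128154 + s(G(-2*(-1) - 5), -950)) = √(1128154 + 1/(12 + (9 + (-2*(-1) - 5)/2))) = √(1128154 + 1/(12 + (9 + (2 - 5)/2))) = √(1128154 + 1/(12 + (9 + (½)*(-3)))) = √(1128154 + 1/(12 + (9 - 3/2))) = √(1128154 + 1/(12 + 15/2)) = √(1128154 + 1/(39/2)) = √(1128154 + 2/39) = √(43998008/39) = 2*√428980578/39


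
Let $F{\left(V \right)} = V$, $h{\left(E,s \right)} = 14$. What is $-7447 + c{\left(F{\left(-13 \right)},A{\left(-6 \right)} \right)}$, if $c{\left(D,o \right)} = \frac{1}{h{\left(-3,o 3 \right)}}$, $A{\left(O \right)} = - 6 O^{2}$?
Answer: $- \frac{104257}{14} \approx -7446.9$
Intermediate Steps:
$c{\left(D,o \right)} = \frac{1}{14}$
$-7447 + c{\left(F{\left(-13 \right)},A{\left(-6 \right)} \right)} = -7447 + \frac{1}{14} = - \frac{104257}{14}$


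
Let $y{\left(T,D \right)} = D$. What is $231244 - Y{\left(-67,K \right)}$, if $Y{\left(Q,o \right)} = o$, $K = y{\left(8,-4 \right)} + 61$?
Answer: $231187$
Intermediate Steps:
$K = 57$ ($K = -4 + 61 = 57$)
$231244 - Y{\left(-67,K \right)} = 231244 - 57 = 231187$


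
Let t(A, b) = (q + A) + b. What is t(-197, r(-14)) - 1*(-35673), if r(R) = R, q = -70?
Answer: 35392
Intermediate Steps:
t(A, b) = -70 + A + b (t(A, b) = (-70 + A) + b = -70 + A + b)
t(-197, r(-14)) - 1*(-35673) = (-70 - 197 - 14) - 1*(-35673) = -281 + 35673 = 35392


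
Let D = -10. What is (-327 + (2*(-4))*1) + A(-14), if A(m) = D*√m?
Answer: -335 - 10*I*√14 ≈ -335.0 - 37.417*I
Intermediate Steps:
A(m) = -10*√m
(-327 + (2*(-4))*1) + A(-14) = (-327 + (2*(-4))*1) - 10*I*√14 = (-327 - 8*1) - 10*I*√14 = (-327 - 8) - 10*I*√14 = -335 - 10*I*√14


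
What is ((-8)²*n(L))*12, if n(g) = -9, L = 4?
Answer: -6912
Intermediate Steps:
((-8)²*n(L))*12 = ((-8)²*(-9))*12 = (64*(-9))*12 = -576*12 = -6912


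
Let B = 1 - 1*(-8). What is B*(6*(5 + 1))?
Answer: 324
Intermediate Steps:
B = 9 (B = 1 + 8 = 9)
B*(6*(5 + 1)) = 9*(6*(5 + 1)) = 9*(6*6) = 9*36 = 324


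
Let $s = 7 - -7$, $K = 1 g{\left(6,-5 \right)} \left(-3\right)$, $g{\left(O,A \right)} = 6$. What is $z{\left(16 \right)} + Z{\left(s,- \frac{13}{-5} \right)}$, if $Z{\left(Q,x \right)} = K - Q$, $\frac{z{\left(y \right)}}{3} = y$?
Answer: $16$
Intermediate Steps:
$z{\left(y \right)} = 3 y$
$K = -18$ ($K = 1 \cdot 6 \left(-3\right) = 6 \left(-3\right) = -18$)
$s = 14$ ($s = 7 + 7 = 14$)
$Z{\left(Q,x \right)} = -18 - Q$
$z{\left(16 \right)} + Z{\left(s,- \frac{13}{-5} \right)} = 3 \cdot 16 - 32 = 48 - 32 = 16$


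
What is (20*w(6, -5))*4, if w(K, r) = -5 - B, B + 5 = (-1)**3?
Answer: 80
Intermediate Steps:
B = -6 (B = -5 + (-1)**3 = -5 - 1 = -6)
w(K, r) = 1 (w(K, r) = -5 - 1*(-6) = -5 + 6 = 1)
(20*w(6, -5))*4 = (20*1)*4 = 20*4 = 80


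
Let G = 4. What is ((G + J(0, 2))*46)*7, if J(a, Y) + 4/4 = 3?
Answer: 1932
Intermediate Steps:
J(a, Y) = 2 (J(a, Y) = -1 + 3 = 2)
((G + J(0, 2))*46)*7 = ((4 + 2)*46)*7 = (6*46)*7 = 276*7 = 1932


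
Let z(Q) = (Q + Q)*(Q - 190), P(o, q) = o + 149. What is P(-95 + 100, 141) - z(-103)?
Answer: -60204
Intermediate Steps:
P(o, q) = 149 + o
z(Q) = 2*Q*(-190 + Q) (z(Q) = (2*Q)*(-190 + Q) = 2*Q*(-190 + Q))
P(-95 + 100, 141) - z(-103) = (149 + (-95 + 100)) - 2*(-103)*(-190 - 103) = (149 + 5) - 2*(-103)*(-293) = 154 - 1*60358 = 154 - 60358 = -60204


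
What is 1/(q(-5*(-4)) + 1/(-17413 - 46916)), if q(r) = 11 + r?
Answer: 64329/1994198 ≈ 0.032258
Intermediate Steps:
1/(q(-5*(-4)) + 1/(-17413 - 46916)) = 1/((11 - 5*(-4)) + 1/(-17413 - 46916)) = 1/((11 + 20) + 1/(-64329)) = 1/(31 - 1/64329) = 1/(1994198/64329) = 64329/1994198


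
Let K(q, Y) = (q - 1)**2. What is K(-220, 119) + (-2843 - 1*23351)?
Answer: 22647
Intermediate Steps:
K(q, Y) = (-1 + q)**2
K(-220, 119) + (-2843 - 1*23351) = (-1 - 220)**2 + (-2843 - 1*23351) = (-221)**2 + (-2843 - 23351) = 48841 - 26194 = 22647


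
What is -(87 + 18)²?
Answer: -11025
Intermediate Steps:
-(87 + 18)² = -1*105² = -1*11025 = -11025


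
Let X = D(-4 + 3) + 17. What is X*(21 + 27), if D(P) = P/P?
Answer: 864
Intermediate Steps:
D(P) = 1
X = 18 (X = 1 + 17 = 18)
X*(21 + 27) = 18*(21 + 27) = 18*48 = 864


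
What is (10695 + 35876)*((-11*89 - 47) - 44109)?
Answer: -2101982085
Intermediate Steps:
(10695 + 35876)*((-11*89 - 47) - 44109) = 46571*((-979 - 47) - 44109) = 46571*(-1026 - 44109) = 46571*(-45135) = -2101982085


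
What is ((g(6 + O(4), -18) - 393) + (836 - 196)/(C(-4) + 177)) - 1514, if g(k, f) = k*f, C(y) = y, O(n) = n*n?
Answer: -397779/173 ≈ -2299.3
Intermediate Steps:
O(n) = n²
g(k, f) = f*k
((g(6 + O(4), -18) - 393) + (836 - 196)/(C(-4) + 177)) - 1514 = ((-18*(6 + 4²) - 393) + (836 - 196)/(-4 + 177)) - 1514 = ((-18*(6 + 16) - 393) + 640/173) - 1514 = ((-18*22 - 393) + 640*(1/173)) - 1514 = ((-396 - 393) + 640/173) - 1514 = (-789 + 640/173) - 1514 = -135857/173 - 1514 = -397779/173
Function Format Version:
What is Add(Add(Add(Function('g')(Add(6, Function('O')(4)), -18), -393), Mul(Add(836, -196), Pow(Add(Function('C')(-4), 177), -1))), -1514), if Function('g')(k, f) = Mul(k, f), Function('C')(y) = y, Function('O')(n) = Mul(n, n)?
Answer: Rational(-397779, 173) ≈ -2299.3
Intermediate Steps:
Function('O')(n) = Pow(n, 2)
Function('g')(k, f) = Mul(f, k)
Add(Add(Add(Function('g')(Add(6, Function('O')(4)), -18), -393), Mul(Add(836, -196), Pow(Add(Function('C')(-4), 177), -1))), -1514) = Add(Add(Add(Mul(-18, Add(6, Pow(4, 2))), -393), Mul(Add(836, -196), Pow(Add(-4, 177), -1))), -1514) = Add(Add(Add(Mul(-18, Add(6, 16)), -393), Mul(640, Pow(173, -1))), -1514) = Add(Add(Add(Mul(-18, 22), -393), Mul(640, Rational(1, 173))), -1514) = Add(Add(Add(-396, -393), Rational(640, 173)), -1514) = Add(Add(-789, Rational(640, 173)), -1514) = Add(Rational(-135857, 173), -1514) = Rational(-397779, 173)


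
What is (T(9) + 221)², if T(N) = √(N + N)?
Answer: 48859 + 1326*√2 ≈ 50734.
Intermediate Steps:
T(N) = √2*√N (T(N) = √(2*N) = √2*√N)
(T(9) + 221)² = (√2*√9 + 221)² = (√2*3 + 221)² = (3*√2 + 221)² = (221 + 3*√2)²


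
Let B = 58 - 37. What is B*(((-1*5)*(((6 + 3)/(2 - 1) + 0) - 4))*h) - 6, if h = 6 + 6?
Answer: -6306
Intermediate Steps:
B = 21
h = 12
B*(((-1*5)*(((6 + 3)/(2 - 1) + 0) - 4))*h) - 6 = 21*(((-1*5)*(((6 + 3)/(2 - 1) + 0) - 4))*12) - 6 = 21*(-5*((9/1 + 0) - 4)*12) - 6 = 21*(-5*((9*1 + 0) - 4)*12) - 6 = 21*(-5*((9 + 0) - 4)*12) - 6 = 21*(-5*(9 - 4)*12) - 6 = 21*(-5*5*12) - 6 = 21*(-25*12) - 6 = 21*(-300) - 6 = -6300 - 6 = -6306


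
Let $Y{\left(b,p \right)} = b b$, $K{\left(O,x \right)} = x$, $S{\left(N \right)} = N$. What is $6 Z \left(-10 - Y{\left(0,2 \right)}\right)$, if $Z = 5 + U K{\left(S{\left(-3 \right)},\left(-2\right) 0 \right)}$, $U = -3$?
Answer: $-300$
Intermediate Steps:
$Y{\left(b,p \right)} = b^{2}$
$Z = 5$ ($Z = 5 - 3 \left(\left(-2\right) 0\right) = 5 - 0 = 5 + 0 = 5$)
$6 Z \left(-10 - Y{\left(0,2 \right)}\right) = 6 \cdot 5 \left(-10 - 0^{2}\right) = 30 \left(-10 - 0\right) = 30 \left(-10 + 0\right) = 30 \left(-10\right) = -300$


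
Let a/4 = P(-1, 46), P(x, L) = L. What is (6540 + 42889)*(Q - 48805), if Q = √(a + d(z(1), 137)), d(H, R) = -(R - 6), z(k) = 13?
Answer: -2412382345 + 49429*√53 ≈ -2.4120e+9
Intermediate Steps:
d(H, R) = 6 - R (d(H, R) = -(-6 + R) = 6 - R)
a = 184 (a = 4*46 = 184)
Q = √53 (Q = √(184 + (6 - 1*137)) = √(184 + (6 - 137)) = √(184 - 131) = √53 ≈ 7.2801)
(6540 + 42889)*(Q - 48805) = (6540 + 42889)*(√53 - 48805) = 49429*(-48805 + √53) = -2412382345 + 49429*√53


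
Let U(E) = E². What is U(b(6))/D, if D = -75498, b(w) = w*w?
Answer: -216/12583 ≈ -0.017166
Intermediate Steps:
b(w) = w²
U(b(6))/D = (6²)²/(-75498) = 36²*(-1/75498) = 1296*(-1/75498) = -216/12583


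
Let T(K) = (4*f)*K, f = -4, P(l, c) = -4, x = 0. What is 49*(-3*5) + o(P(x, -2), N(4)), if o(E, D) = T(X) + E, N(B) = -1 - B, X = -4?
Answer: -675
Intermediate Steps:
T(K) = -16*K (T(K) = (4*(-4))*K = -16*K)
o(E, D) = 64 + E (o(E, D) = -16*(-4) + E = 64 + E)
49*(-3*5) + o(P(x, -2), N(4)) = 49*(-3*5) + (64 - 4) = 49*(-15) + 60 = -735 + 60 = -675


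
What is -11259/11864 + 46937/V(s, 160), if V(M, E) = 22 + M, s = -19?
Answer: 556826791/35592 ≈ 15645.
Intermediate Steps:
-11259/11864 + 46937/V(s, 160) = -11259/11864 + 46937/(22 - 19) = -11259*1/11864 + 46937/3 = -11259/11864 + 46937*(⅓) = -11259/11864 + 46937/3 = 556826791/35592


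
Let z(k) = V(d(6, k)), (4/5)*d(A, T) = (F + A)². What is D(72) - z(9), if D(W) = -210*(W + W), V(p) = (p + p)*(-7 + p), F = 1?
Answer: -295085/8 ≈ -36886.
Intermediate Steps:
d(A, T) = 5*(1 + A)²/4
V(p) = 2*p*(-7 + p) (V(p) = (2*p)*(-7 + p) = 2*p*(-7 + p))
D(W) = -420*W
z(k) = 53165/8 (z(k) = 2*(5*(1 + 6)²/4)*(-7 + 5*(1 + 6)²/4) = 2*((5/4)*7²)*(-7 + (5/4)*7²) = 2*((5/4)*49)*(-7 + (5/4)*49) = 2*(245/4)*(-7 + 245/4) = 2*(245/4)*(217/4) = 53165/8)
D(72) - z(9) = -420*72 - 1*53165/8 = -30240 - 53165/8 = -295085/8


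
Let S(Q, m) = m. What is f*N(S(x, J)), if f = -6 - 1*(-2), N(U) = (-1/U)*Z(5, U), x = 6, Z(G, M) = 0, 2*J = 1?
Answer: 0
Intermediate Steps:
J = ½ (J = (½)*1 = ½ ≈ 0.50000)
N(U) = 0 (N(U) = -1/U*0 = 0)
f = -4 (f = -6 + 2 = -4)
f*N(S(x, J)) = -4*0 = 0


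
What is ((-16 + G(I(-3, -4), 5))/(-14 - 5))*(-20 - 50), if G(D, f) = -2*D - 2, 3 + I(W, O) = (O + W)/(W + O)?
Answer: -980/19 ≈ -51.579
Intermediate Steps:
I(W, O) = -2 (I(W, O) = -3 + (O + W)/(W + O) = -3 + (O + W)/(O + W) = -3 + 1 = -2)
G(D, f) = -2 - 2*D
((-16 + G(I(-3, -4), 5))/(-14 - 5))*(-20 - 50) = ((-16 + (-2 - 2*(-2)))/(-14 - 5))*(-20 - 50) = ((-16 + (-2 + 4))/(-19))*(-70) = ((-16 + 2)*(-1/19))*(-70) = -14*(-1/19)*(-70) = (14/19)*(-70) = -980/19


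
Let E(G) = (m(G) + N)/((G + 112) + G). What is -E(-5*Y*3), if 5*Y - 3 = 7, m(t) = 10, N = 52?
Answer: -31/26 ≈ -1.1923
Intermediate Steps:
Y = 2 (Y = ⅗ + (⅕)*7 = ⅗ + 7/5 = 2)
E(G) = 62/(112 + 2*G) (E(G) = (10 + 52)/((G + 112) + G) = 62/((112 + G) + G) = 62/(112 + 2*G))
-E(-5*Y*3) = -31/(56 - 5*2*3) = -31/(56 - 10*3) = -31/(56 - 30) = -31/26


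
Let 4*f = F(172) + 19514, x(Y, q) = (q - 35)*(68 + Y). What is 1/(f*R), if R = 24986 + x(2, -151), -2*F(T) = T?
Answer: 1/58118862 ≈ 1.7206e-8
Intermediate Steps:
x(Y, q) = (-35 + q)*(68 + Y)
F(T) = -T/2
R = 11966 (R = 24986 + (-2380 - 35*2 + 68*(-151) + 2*(-151)) = 24986 + (-2380 - 70 - 10268 - 302) = 24986 - 13020 = 11966)
f = 4857 (f = (-1/2*172 + 19514)/4 = (-86 + 19514)/4 = (1/4)*19428 = 4857)
1/(f*R) = 1/(4857*11966) = (1/4857)*(1/11966) = 1/58118862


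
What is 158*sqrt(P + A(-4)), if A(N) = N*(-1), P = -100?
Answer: 632*I*sqrt(6) ≈ 1548.1*I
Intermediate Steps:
A(N) = -N
158*sqrt(P + A(-4)) = 158*sqrt(-100 - 1*(-4)) = 158*sqrt(-100 + 4) = 158*sqrt(-96) = 158*(4*I*sqrt(6)) = 632*I*sqrt(6)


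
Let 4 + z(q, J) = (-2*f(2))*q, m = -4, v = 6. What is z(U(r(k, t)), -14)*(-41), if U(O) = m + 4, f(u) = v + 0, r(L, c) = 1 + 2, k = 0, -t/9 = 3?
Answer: 164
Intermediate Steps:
t = -27 (t = -9*3 = -27)
r(L, c) = 3
f(u) = 6 (f(u) = 6 + 0 = 6)
U(O) = 0 (U(O) = -4 + 4 = 0)
z(q, J) = -4 - 12*q (z(q, J) = -4 + (-2*6)*q = -4 - 12*q)
z(U(r(k, t)), -14)*(-41) = (-4 - 12*0)*(-41) = (-4 + 0)*(-41) = -4*(-41) = 164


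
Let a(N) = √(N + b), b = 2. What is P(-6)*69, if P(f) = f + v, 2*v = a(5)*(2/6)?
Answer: -414 + 23*√7/2 ≈ -383.57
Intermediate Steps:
a(N) = √(2 + N) (a(N) = √(N + 2) = √(2 + N))
v = √7/6 (v = (√(2 + 5)*(2/6))/2 = (√7*(2*(⅙)))/2 = (√7*(⅓))/2 = (√7/3)/2 = √7/6 ≈ 0.44096)
P(f) = f + √7/6
P(-6)*69 = (-6 + √7/6)*69 = -414 + 23*√7/2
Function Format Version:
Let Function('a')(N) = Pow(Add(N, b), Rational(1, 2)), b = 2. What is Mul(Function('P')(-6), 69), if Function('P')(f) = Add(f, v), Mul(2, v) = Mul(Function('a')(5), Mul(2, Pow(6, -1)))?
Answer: Add(-414, Mul(Rational(23, 2), Pow(7, Rational(1, 2)))) ≈ -383.57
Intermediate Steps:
Function('a')(N) = Pow(Add(2, N), Rational(1, 2)) (Function('a')(N) = Pow(Add(N, 2), Rational(1, 2)) = Pow(Add(2, N), Rational(1, 2)))
v = Mul(Rational(1, 6), Pow(7, Rational(1, 2))) (v = Mul(Rational(1, 2), Mul(Pow(Add(2, 5), Rational(1, 2)), Mul(2, Pow(6, -1)))) = Mul(Rational(1, 2), Mul(Pow(7, Rational(1, 2)), Mul(2, Rational(1, 6)))) = Mul(Rational(1, 2), Mul(Pow(7, Rational(1, 2)), Rational(1, 3))) = Mul(Rational(1, 2), Mul(Rational(1, 3), Pow(7, Rational(1, 2)))) = Mul(Rational(1, 6), Pow(7, Rational(1, 2))) ≈ 0.44096)
Function('P')(f) = Add(f, Mul(Rational(1, 6), Pow(7, Rational(1, 2))))
Mul(Function('P')(-6), 69) = Mul(Add(-6, Mul(Rational(1, 6), Pow(7, Rational(1, 2)))), 69) = Add(-414, Mul(Rational(23, 2), Pow(7, Rational(1, 2))))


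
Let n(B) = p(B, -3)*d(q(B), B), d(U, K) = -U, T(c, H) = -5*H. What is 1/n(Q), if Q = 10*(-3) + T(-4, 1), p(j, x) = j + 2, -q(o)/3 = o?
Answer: 1/3465 ≈ 0.00028860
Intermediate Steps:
q(o) = -3*o
p(j, x) = 2 + j
Q = -35 (Q = 10*(-3) - 5*1 = -30 - 5 = -35)
n(B) = 3*B*(2 + B) (n(B) = (2 + B)*(-(-3)*B) = (2 + B)*(3*B) = 3*B*(2 + B))
1/n(Q) = 1/(3*(-35)*(2 - 35)) = 1/(3*(-35)*(-33)) = 1/3465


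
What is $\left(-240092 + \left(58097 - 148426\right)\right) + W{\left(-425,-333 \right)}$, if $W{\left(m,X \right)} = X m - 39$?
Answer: $-188935$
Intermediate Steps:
$W{\left(m,X \right)} = -39 + X m$
$\left(-240092 + \left(58097 - 148426\right)\right) + W{\left(-425,-333 \right)} = \left(-240092 + \left(58097 - 148426\right)\right) - -141486 = \left(-240092 + \left(58097 - 148426\right)\right) + \left(-39 + 141525\right) = \left(-240092 - 90329\right) + 141486 = -330421 + 141486 = -188935$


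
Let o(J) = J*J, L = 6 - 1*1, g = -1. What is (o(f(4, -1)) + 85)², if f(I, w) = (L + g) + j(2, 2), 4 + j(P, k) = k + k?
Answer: 10201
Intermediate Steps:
j(P, k) = -4 + 2*k (j(P, k) = -4 + (k + k) = -4 + 2*k)
L = 5 (L = 6 - 1 = 5)
f(I, w) = 4 (f(I, w) = (5 - 1) + (-4 + 2*2) = 4 + (-4 + 4) = 4 + 0 = 4)
o(J) = J²
(o(f(4, -1)) + 85)² = (4² + 85)² = (16 + 85)² = 101² = 10201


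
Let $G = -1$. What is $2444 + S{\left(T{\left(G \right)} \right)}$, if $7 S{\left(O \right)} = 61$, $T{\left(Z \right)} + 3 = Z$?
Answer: $\frac{17169}{7} \approx 2452.7$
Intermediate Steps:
$T{\left(Z \right)} = -3 + Z$
$S{\left(O \right)} = \frac{61}{7}$ ($S{\left(O \right)} = \frac{1}{7} \cdot 61 = \frac{61}{7}$)
$2444 + S{\left(T{\left(G \right)} \right)} = 2444 + \frac{61}{7} = \frac{17169}{7}$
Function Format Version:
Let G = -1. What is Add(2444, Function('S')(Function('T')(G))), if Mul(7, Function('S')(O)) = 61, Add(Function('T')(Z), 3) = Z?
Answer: Rational(17169, 7) ≈ 2452.7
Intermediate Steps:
Function('T')(Z) = Add(-3, Z)
Function('S')(O) = Rational(61, 7) (Function('S')(O) = Mul(Rational(1, 7), 61) = Rational(61, 7))
Add(2444, Function('S')(Function('T')(G))) = Add(2444, Rational(61, 7)) = Rational(17169, 7)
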